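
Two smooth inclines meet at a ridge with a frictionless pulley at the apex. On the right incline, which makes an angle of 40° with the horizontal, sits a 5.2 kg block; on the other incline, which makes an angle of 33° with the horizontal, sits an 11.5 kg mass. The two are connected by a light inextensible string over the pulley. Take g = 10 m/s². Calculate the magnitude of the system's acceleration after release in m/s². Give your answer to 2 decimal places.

Resolve each weight along its own incline: the 5.2 kg mass has component 5.2 × 10 × sin 40° = 33.425 N down its slope, and the 11.5 kg mass has 11.5 × 10 × sin 33° = 62.633 N down its slope.
The 11.5 kg side's 62.633 N exceeds the other side's 33.425 N, so that mass slides down and the 5.2 kg mass slides up. Taking that direction as positive, Newton's second law for the whole system gives 62.633 − 33.425 = (5.2 + 11.5) a, so a = 29.208 / 16.7 = 1.7490 m/s².

1.75 m/s²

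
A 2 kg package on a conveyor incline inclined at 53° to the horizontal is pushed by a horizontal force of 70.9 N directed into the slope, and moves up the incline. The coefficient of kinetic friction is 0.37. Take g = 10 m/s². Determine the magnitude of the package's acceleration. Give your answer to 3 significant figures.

The horizontal push has components F cos 53° = 70.9 × 0.6018 = 42.668 N up the incline and F sin 53° = 70.9 × 0.7986 = 56.621 N pressing into the surface.
The normal force is therefore N = mg cos 53° + F sin 53° = 12.036 + 56.621 = 68.657 N, and kinetic friction down the slope is μN = 0.37 × 68.657 = 25.403 N.
Along the incline: F cos 53° − mg sin 53° − μN = ma, so 42.668 − 15.972 − 25.403 = 2 a, giving a = 0.6465 m/s².

0.646 m/s²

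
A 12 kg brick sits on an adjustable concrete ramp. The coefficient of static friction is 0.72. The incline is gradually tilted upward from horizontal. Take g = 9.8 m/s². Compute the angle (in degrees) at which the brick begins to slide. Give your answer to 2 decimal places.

35.75°

At the threshold of sliding, static friction is at its maximum μ_s N and exactly balances the weight component along the incline: mg sin θ = μ_s mg cos θ.
Hence tan θ = μ_s = 0.72, so θ = arctan(0.72) = 35.7539°.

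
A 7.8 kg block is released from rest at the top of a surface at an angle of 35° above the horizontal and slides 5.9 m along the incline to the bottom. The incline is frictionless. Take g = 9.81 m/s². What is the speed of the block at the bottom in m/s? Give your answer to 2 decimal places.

8.15 m/s

The weight component along the incline is mg sin 35° = 43.889 N and the normal force is N = mg cos 35° = 62.680 N.
With no friction, a = g sin 35° = 5.6268 m/s².
Starting from rest over a distance of 5.9 m, v² = 2aL = 2 × 5.6268 × 5.9 = 66.3962, so v = 8.1484 m/s.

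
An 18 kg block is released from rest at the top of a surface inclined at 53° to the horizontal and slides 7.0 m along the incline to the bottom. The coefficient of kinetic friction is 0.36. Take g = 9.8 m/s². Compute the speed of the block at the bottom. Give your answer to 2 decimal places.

The weight component along the incline is mg sin 53° = 140.879 N and the normal force is N = mg cos 53° = 106.160 N.
Friction up the slope is f = μN = 0.36 × 106.160 = 38.218 N, so the net downslope force is 140.879 − 38.218 = 102.661 N and a = 102.661 / 18 = 5.7034 m/s².
Starting from rest over a distance of 7.0 m, v² = 2aL = 2 × 5.7034 × 7.0 = 79.8476, so v = 8.9357 m/s.

8.94 m/s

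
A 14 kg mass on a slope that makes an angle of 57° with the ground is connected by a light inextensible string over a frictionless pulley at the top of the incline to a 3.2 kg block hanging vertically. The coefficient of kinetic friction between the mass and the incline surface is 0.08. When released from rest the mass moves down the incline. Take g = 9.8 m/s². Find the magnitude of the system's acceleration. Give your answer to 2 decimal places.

For the mass on the incline: the weight component along the slope is m₁g sin 57° = 14 × 9.8 × 0.8387 = 115.070 N and the normal force is N = m₁g cos 57° = 74.724 N.
Kinetic friction opposes the mass's motion down the incline: f = μN = 0.08 × 74.724 = 5.978 N acting up the slope.
Newton's second law for the mass (down-slope positive): 115.070 − 5.978 − T = 14 a. For the hanging block (upward positive): T − 3.2 × 9.8 = 3.2 a.
Adding the two equations eliminates T: 77.732 = 17.2 a, so a = 4.5193 m/s².

4.52 m/s²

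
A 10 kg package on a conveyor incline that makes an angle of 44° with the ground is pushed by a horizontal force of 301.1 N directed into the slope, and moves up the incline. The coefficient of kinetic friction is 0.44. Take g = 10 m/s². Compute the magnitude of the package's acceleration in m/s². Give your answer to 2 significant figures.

The horizontal push has components F cos 44° = 301.1 × 0.7193 = 216.581 N up the incline and F sin 44° = 301.1 × 0.6947 = 209.174 N pressing into the surface.
The normal force is therefore N = mg cos 44° + F sin 44° = 71.930 + 209.174 = 281.104 N, and kinetic friction down the slope is μN = 0.44 × 281.104 = 123.686 N.
Along the incline: F cos 44° − mg sin 44° − μN = ma, so 216.581 − 69.470 − 123.686 = 10 a, giving a = 2.3425 m/s².

2.3 m/s²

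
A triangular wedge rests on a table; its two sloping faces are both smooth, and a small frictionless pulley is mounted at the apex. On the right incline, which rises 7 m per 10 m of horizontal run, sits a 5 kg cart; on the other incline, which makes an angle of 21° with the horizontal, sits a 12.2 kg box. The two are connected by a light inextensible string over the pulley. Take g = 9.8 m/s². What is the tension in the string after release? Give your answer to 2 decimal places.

32.39 N

Resolve each weight along its own incline: the 5 kg mass has component 5 × 9.8 × sin 34.99° = 28.100 N down its slope, and the 12.2 kg mass has 12.2 × 9.8 × sin 21° = 42.846 N down its slope.
The 12.2 kg side's 42.846 N exceeds the other side's 28.100 N, so that mass slides down and the 5 kg mass slides up. Taking that direction as positive, Newton's second law for the whole system gives 42.846 − 28.100 = (5 + 12.2) a, so a = 14.746 / 17.2 = 0.8573 m/s².
For the 5 kg mass (up-slope positive): T − 28.100 = 5 × 0.8573, so T = 32.386 N.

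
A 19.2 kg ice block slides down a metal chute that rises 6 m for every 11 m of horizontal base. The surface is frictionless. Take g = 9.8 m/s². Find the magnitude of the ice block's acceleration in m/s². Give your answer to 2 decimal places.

Resolving the weight along the incline: the component pulling the ice block down the slope is mg sin 28.61° = 19.2 × 9.8 × 0.4789 = 90.110 N, and the normal force is N = mg cos 28.61° = 19.2 × 9.8 × 0.8779 = 165.186 N.
With no friction the net force along the incline is 90.110 N, so a = g sin 28.61° = 90.110 / 19.2 = 4.6932 m/s².

4.69 m/s²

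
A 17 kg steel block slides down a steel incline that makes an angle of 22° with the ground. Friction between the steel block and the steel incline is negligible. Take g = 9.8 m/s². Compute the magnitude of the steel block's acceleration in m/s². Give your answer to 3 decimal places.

Resolving the weight along the incline: the component pulling the steel block down the slope is mg sin 22° = 17 × 9.8 × 0.3746 = 62.408 N, and the normal force is N = mg cos 22° = 17 × 9.8 × 0.9272 = 154.472 N.
With no friction the net force along the incline is 62.408 N, so a = g sin 22° = 62.408 / 17 = 3.6711 m/s².

3.671 m/s²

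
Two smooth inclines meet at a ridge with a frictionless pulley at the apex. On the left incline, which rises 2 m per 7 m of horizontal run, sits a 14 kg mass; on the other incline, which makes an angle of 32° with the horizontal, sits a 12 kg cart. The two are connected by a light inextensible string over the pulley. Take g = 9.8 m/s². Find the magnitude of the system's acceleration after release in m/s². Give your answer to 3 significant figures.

0.947 m/s²

Resolve each weight along its own incline: the 14 kg mass has component 14 × 9.8 × sin 15.95° = 37.692 N down its slope, and the 12 kg mass has 12 × 9.8 × sin 32° = 62.319 N down its slope.
The 12 kg side's 62.319 N exceeds the other side's 37.692 N, so that mass slides down and the 14 kg mass slides up. Taking that direction as positive, Newton's second law for the whole system gives 62.319 − 37.692 = (14 + 12) a, so a = 24.627 / 26 = 0.9472 m/s².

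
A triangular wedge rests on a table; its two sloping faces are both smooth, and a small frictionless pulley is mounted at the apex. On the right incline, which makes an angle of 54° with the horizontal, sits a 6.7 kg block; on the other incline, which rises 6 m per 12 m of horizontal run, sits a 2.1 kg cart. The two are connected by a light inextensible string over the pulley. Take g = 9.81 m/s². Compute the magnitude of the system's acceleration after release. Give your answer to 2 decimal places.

Resolve each weight along its own incline: the 6.7 kg mass has component 6.7 × 9.81 × sin 54° = 53.174 N down its slope, and the 2.1 kg mass has 2.1 × 9.81 × sin 26.57° = 9.213 N down its slope.
The 6.7 kg side's 53.174 N exceeds the other side's 9.213 N, so that mass slides down and the 2.1 kg mass slides up. Taking that direction as positive, Newton's second law for the whole system gives 53.174 − 9.213 = (6.7 + 2.1) a, so a = 43.961 / 8.8 = 4.9956 m/s².

5.00 m/s²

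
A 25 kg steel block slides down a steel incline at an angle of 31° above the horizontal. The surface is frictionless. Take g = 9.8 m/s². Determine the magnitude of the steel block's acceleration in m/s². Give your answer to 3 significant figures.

Resolving the weight along the incline: the component pulling the steel block down the slope is mg sin 31° = 25 × 9.8 × 0.5150 = 126.175 N, and the normal force is N = mg cos 31° = 25 × 9.8 × 0.8572 = 210.014 N.
With no friction the net force along the incline is 126.175 N, so a = g sin 31° = 126.175 / 25 = 5.0470 m/s².

5.05 m/s²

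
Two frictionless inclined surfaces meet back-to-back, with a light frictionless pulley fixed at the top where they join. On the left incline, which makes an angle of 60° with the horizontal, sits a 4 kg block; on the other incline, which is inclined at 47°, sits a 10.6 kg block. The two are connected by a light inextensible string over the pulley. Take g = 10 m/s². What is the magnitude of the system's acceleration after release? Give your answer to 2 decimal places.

Resolve each weight along its own incline: the 4 kg mass has component 4 × 10 × sin 60° = 34.641 N down its slope, and the 10.6 kg mass has 10.6 × 10 × sin 47° = 77.523 N down its slope.
The 10.6 kg side's 77.523 N exceeds the other side's 34.641 N, so that mass slides down and the 4 kg mass slides up. Taking that direction as positive, Newton's second law for the whole system gives 77.523 − 34.641 = (4 + 10.6) a, so a = 42.882 / 14.6 = 2.9371 m/s².

2.94 m/s²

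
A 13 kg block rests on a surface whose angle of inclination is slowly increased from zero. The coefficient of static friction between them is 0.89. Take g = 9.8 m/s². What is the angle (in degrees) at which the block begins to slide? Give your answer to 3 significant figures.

41.7°

At the threshold of sliding, static friction is at its maximum μ_s N and exactly balances the weight component along the incline: mg sin θ = μ_s mg cos θ.
Hence tan θ = μ_s = 0.89, so θ = arctan(0.89) = 41.6691°.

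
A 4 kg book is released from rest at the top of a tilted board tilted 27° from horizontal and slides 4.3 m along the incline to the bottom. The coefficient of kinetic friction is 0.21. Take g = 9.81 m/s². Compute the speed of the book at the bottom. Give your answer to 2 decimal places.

4.75 m/s

The weight component along the incline is mg sin 27° = 17.815 N and the normal force is N = mg cos 27° = 34.963 N.
Friction up the slope is f = μN = 0.21 × 34.963 = 7.342 N, so the net downslope force is 17.815 − 7.342 = 10.473 N and a = 10.473 / 4 = 2.6183 m/s².
Starting from rest over a distance of 4.3 m, v² = 2aL = 2 × 2.6183 × 4.3 = 22.5174, so v = 4.7453 m/s.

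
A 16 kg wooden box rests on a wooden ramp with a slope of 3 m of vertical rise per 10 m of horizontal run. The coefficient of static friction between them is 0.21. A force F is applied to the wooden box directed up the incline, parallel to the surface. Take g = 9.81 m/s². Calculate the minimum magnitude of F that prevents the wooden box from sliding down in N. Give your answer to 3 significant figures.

The normal force is N = mg cos 16.70° = 150.340 N. With F at its minimum the wooden box is on the verge of sliding down, so static friction is at its maximum μ_s N = 0.21 × 150.340 = 31.571 N and acts up the slope.
Equilibrium along the incline: F + μ_s N = mg sin 16.70°, so F = 45.102 − 31.571 = 13.531 N.

13.5 N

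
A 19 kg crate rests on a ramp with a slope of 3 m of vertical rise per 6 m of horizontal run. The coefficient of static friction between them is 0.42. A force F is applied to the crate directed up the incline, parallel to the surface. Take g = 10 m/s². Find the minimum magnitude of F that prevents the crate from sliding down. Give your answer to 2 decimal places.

13.60 N

The normal force is N = mg cos 26.57° = 169.941 N. With F at its minimum the crate is on the verge of sliding down, so static friction is at its maximum μ_s N = 0.42 × 169.941 = 71.375 N and acts up the slope.
Equilibrium along the incline: F + μ_s N = mg sin 26.57°, so F = 84.971 − 71.375 = 13.596 N.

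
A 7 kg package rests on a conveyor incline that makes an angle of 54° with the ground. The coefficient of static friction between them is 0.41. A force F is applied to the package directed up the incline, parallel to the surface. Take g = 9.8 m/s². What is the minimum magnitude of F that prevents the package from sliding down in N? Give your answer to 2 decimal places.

The normal force is N = mg cos 54° = 40.322 N. With F at its minimum the package is on the verge of sliding down, so static friction is at its maximum μ_s N = 0.41 × 40.322 = 16.532 N and acts up the slope.
Equilibrium along the incline: F + μ_s N = mg sin 54°, so F = 55.499 − 16.532 = 38.967 N.

38.97 N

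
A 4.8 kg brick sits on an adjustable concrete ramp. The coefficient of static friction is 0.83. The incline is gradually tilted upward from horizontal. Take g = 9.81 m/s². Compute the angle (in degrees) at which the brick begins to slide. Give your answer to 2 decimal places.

39.69°

At the threshold of sliding, static friction is at its maximum μ_s N and exactly balances the weight component along the incline: mg sin θ = μ_s mg cos θ.
Hence tan θ = μ_s = 0.83, so θ = arctan(0.83) = 39.6927°.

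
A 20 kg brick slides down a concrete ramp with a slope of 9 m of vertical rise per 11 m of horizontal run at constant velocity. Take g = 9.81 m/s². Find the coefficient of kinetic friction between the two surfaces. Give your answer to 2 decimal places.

At constant velocity the net force along the incline is zero: mg sin 39.29° = μ mg cos 39.29°.
So μ = tan 39.29° = 0.6332 / 0.7740 = 0.8181.

0.82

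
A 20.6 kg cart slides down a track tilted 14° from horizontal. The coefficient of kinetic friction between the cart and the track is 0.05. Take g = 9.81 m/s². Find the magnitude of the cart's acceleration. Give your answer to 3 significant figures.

1.90 m/s²

Resolving the weight along the incline: the component pulling the cart down the slope is mg sin 14° = 20.6 × 9.81 × 0.2419 = 48.885 N, and the normal force is N = mg cos 14° = 20.6 × 9.81 × 0.9703 = 196.084 N.
Kinetic friction acts up the slope with magnitude f = μN = 0.05 × 196.084 = 9.804 N.
Net force along the incline is 48.885 − 9.804 = 39.081 N, so a = 39.081 / 20.6 = 1.8971 m/s².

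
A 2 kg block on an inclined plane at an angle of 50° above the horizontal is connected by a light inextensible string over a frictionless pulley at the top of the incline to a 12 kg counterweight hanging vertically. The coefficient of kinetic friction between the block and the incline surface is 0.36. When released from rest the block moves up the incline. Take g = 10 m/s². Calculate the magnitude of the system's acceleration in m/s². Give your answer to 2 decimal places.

7.15 m/s²

For the block on the incline: the weight component along the slope is m₁g sin 50° = 2 × 10 × 0.7660 = 15.320 N and the normal force is N = m₁g cos 50° = 12.856 N.
Kinetic friction opposes the block's motion up the incline: f = μN = 0.36 × 12.856 = 4.628 N acting down the slope.
Newton's second law for the block (up-slope positive): T − 15.320 − 4.628 = 2 a. For the hanging counterweight (downward positive): 12 × 10 − T = 12 a.
Adding the two equations eliminates T: 100.052 = 14 a, so a = 7.1466 m/s².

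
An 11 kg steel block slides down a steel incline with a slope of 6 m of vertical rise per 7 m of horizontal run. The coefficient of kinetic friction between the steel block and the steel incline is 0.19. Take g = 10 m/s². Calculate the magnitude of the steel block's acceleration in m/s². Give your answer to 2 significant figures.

Resolving the weight along the incline: the component pulling the steel block down the slope is mg sin 40.60° = 11 × 10 × 0.6508 = 71.588 N, and the normal force is N = mg cos 40.60° = 11 × 10 × 0.7593 = 83.523 N.
Kinetic friction acts up the slope with magnitude f = μN = 0.19 × 83.523 = 15.869 N.
Net force along the incline is 71.588 − 15.869 = 55.719 N, so a = 55.719 / 11 = 5.0654 m/s².

5.1 m/s²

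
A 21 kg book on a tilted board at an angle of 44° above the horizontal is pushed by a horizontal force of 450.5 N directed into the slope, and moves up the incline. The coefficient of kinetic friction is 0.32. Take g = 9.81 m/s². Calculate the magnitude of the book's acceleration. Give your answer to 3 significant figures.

The horizontal push has components F cos 44° = 450.5 × 0.7193 = 324.045 N up the incline and F sin 44° = 450.5 × 0.6947 = 312.962 N pressing into the surface.
The normal force is therefore N = mg cos 44° + F sin 44° = 148.183 + 312.962 = 461.145 N, and kinetic friction down the slope is μN = 0.32 × 461.145 = 147.566 N.
Along the incline: F cos 44° − mg sin 44° − μN = ma, so 324.045 − 143.115 − 147.566 = 21 a, giving a = 1.5888 m/s².

1.59 m/s²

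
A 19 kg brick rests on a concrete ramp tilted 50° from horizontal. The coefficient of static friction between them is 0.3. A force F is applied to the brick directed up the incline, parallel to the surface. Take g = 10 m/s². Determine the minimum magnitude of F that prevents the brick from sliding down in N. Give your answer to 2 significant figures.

110 N

The normal force is N = mg cos 50° = 122.130 N. With F at its minimum the brick is on the verge of sliding down, so static friction is at its maximum μ_s N = 0.3 × 122.130 = 36.639 N and acts up the slope.
Equilibrium along the incline: F + μ_s N = mg sin 50°, so F = 145.548 − 36.639 = 108.909 N.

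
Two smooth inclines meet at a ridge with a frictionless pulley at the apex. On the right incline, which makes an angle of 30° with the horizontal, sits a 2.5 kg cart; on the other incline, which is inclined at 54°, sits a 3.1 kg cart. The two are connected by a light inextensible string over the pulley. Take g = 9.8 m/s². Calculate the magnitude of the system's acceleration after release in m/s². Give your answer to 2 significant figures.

Resolve each weight along its own incline: the 2.5 kg mass has component 2.5 × 9.8 × sin 30° = 12.250 N down its slope, and the 3.1 kg mass has 3.1 × 9.8 × sin 54° = 24.578 N down its slope.
The 3.1 kg side's 24.578 N exceeds the other side's 12.250 N, so that mass slides down and the 2.5 kg mass slides up. Taking that direction as positive, Newton's second law for the whole system gives 24.578 − 12.250 = (2.5 + 3.1) a, so a = 12.328 / 5.6 = 2.2014 m/s².

2.2 m/s²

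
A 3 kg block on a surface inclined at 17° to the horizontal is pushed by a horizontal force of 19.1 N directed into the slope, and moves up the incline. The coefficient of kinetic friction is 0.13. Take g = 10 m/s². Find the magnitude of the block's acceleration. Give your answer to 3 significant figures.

1.68 m/s²

The horizontal push has components F cos 17° = 19.1 × 0.9563 = 18.265 N up the incline and F sin 17° = 19.1 × 0.2924 = 5.585 N pressing into the surface.
The normal force is therefore N = mg cos 17° + F sin 17° = 28.689 + 5.585 = 34.274 N, and kinetic friction down the slope is μN = 0.13 × 34.274 = 4.456 N.
Along the incline: F cos 17° − mg sin 17° − μN = ma, so 18.265 − 8.772 − 4.456 = 3 a, giving a = 1.6790 m/s².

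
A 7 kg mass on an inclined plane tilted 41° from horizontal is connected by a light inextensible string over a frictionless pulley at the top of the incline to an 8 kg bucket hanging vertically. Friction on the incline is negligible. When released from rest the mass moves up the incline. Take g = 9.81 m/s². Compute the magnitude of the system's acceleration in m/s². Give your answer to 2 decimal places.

For the mass on the incline: the weight component along the slope is m₁g sin 41° = 7 × 9.81 × 0.6561 = 45.054 N and the normal force is N = m₁g cos 41° = 51.826 N.
Newton's second law for the mass (up-slope positive): T − 45.054 = 7 a. For the hanging bucket (downward positive): 8 × 9.81 − T = 8 a.
Adding the two equations eliminates T: 33.426 = 15 a, so a = 2.2284 m/s².

2.23 m/s²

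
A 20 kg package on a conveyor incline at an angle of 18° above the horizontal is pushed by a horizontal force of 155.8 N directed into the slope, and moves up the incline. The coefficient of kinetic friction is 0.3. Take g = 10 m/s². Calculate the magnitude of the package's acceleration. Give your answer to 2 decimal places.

0.74 m/s²

The horizontal push has components F cos 18° = 155.8 × 0.9511 = 148.181 N up the incline and F sin 18° = 155.8 × 0.3090 = 48.142 N pressing into the surface.
The normal force is therefore N = mg cos 18° + F sin 18° = 190.220 + 48.142 = 238.362 N, and kinetic friction down the slope is μN = 0.3 × 238.362 = 71.509 N.
Along the incline: F cos 18° − mg sin 18° − μN = ma, so 148.181 − 61.800 − 71.509 = 20 a, giving a = 0.7436 m/s².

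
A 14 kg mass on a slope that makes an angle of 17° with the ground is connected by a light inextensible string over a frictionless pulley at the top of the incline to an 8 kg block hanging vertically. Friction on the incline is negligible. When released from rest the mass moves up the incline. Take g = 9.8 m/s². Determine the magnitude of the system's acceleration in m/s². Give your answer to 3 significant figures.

For the mass on the incline: the weight component along the slope is m₁g sin 17° = 14 × 9.8 × 0.2924 = 40.117 N and the normal force is N = m₁g cos 17° = 131.205 N.
Newton's second law for the mass (up-slope positive): T − 40.117 = 14 a. For the hanging block (downward positive): 8 × 9.8 − T = 8 a.
Adding the two equations eliminates T: 38.283 = 22 a, so a = 1.7401 m/s².

1.74 m/s²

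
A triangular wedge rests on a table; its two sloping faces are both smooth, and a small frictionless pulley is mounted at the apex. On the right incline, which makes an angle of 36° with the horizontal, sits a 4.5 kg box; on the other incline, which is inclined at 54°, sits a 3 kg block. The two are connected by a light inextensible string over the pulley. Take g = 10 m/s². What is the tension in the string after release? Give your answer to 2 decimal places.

25.14 N

Resolve each weight along its own incline: the 4.5 kg mass has component 4.5 × 10 × sin 36° = 26.450 N down its slope, and the 3 kg mass has 3 × 10 × sin 54° = 24.271 N down its slope.
The 4.5 kg side's 26.450 N exceeds the other side's 24.271 N, so that mass slides down and the 3 kg mass slides up. Taking that direction as positive, Newton's second law for the whole system gives 26.450 − 24.271 = (4.5 + 3) a, so a = 2.179 / 7.5 = 0.2905 m/s².
For the 3 kg mass (up-slope positive): T − 24.271 = 3 × 0.2905, so T = 25.143 N.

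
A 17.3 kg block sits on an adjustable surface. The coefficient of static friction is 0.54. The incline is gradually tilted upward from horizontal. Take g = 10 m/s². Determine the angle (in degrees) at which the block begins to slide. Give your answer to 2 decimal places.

28.37°

At the threshold of sliding, static friction is at its maximum μ_s N and exactly balances the weight component along the incline: mg sin θ = μ_s mg cos θ.
Hence tan θ = μ_s = 0.54, so θ = arctan(0.54) = 28.3690°.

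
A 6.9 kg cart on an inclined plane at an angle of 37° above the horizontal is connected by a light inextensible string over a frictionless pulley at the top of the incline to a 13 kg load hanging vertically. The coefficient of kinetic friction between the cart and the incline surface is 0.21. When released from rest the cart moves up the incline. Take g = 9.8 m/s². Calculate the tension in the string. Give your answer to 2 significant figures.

78 N

For the cart on the incline: the weight component along the slope is m₁g sin 37° = 6.9 × 9.8 × 0.6018 = 40.694 N and the normal force is N = m₁g cos 37° = 54.004 N.
Kinetic friction opposes the cart's motion up the incline: f = μN = 0.21 × 54.004 = 11.341 N acting down the slope.
Newton's second law for the cart (up-slope positive): T − 40.694 − 11.341 = 6.9 a. For the hanging load (downward positive): 13 × 9.8 − T = 13 a.
Adding the two equations eliminates T: 75.365 = 19.9 a, so a = 3.7872 m/s².
Then from the hanging load's equation, T = 13 × (9.8 − 3.7872) = 78.166 N.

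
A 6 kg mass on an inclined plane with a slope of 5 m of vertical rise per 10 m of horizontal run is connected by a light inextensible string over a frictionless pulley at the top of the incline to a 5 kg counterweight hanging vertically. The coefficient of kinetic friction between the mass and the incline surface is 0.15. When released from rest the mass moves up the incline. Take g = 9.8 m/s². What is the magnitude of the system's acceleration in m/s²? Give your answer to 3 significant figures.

1.35 m/s²

For the mass on the incline: the weight component along the slope is m₁g sin 26.57° = 6 × 9.8 × 0.4472 = 26.295 N and the normal force is N = m₁g cos 26.57° = 52.592 N.
Kinetic friction opposes the mass's motion up the incline: f = μN = 0.15 × 52.592 = 7.889 N acting down the slope.
Newton's second law for the mass (up-slope positive): T − 26.295 − 7.889 = 6 a. For the hanging counterweight (downward positive): 5 × 9.8 − T = 5 a.
Adding the two equations eliminates T: 14.816 = 11 a, so a = 1.3469 m/s².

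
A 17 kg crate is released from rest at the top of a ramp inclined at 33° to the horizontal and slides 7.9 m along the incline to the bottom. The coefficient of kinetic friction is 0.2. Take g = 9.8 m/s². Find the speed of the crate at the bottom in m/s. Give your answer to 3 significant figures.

The weight component along the incline is mg sin 33° = 90.737 N and the normal force is N = mg cos 33° = 139.723 N.
Friction up the slope is f = μN = 0.2 × 139.723 = 27.945 N, so the net downslope force is 90.737 − 27.945 = 62.792 N and a = 62.792 / 17 = 3.6936 m/s².
Starting from rest over a distance of 7.9 m, v² = 2aL = 2 × 3.6936 × 7.9 = 58.3589, so v = 7.6393 m/s.

7.64 m/s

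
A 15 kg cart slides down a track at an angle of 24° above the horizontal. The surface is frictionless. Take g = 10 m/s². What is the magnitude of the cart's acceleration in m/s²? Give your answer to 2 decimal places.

4.07 m/s²

Resolving the weight along the incline: the component pulling the cart down the slope is mg sin 24° = 15 × 10 × 0.4067 = 61.005 N, and the normal force is N = mg cos 24° = 15 × 10 × 0.9135 = 137.025 N.
With no friction the net force along the incline is 61.005 N, so a = g sin 24° = 61.005 / 15 = 4.0670 m/s².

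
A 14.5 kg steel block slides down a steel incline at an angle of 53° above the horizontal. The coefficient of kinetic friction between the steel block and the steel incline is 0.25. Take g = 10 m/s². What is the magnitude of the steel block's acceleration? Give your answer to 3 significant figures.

Resolving the weight along the incline: the component pulling the steel block down the slope is mg sin 53° = 14.5 × 10 × 0.7986 = 115.797 N, and the normal force is N = mg cos 53° = 14.5 × 10 × 0.6018 = 87.261 N.
Kinetic friction acts up the slope with magnitude f = μN = 0.25 × 87.261 = 21.815 N.
Net force along the incline is 115.797 − 21.815 = 93.982 N, so a = 93.982 / 14.5 = 6.4815 m/s².

6.48 m/s²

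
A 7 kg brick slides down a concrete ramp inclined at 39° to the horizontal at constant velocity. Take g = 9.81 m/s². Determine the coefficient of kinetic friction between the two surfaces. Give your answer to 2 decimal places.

0.81

At constant velocity the net force along the incline is zero: mg sin 39° = μ mg cos 39°.
So μ = tan 39° = 0.6293 / 0.7771 = 0.8098.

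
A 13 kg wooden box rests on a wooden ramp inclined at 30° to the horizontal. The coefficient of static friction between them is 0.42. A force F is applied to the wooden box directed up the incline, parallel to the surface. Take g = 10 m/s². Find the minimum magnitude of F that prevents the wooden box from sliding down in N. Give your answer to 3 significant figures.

17.7 N

The normal force is N = mg cos 30° = 112.583 N. With F at its minimum the wooden box is on the verge of sliding down, so static friction is at its maximum μ_s N = 0.42 × 112.583 = 47.285 N and acts up the slope.
Equilibrium along the incline: F + μ_s N = mg sin 30°, so F = 65.000 − 47.285 = 17.715 N.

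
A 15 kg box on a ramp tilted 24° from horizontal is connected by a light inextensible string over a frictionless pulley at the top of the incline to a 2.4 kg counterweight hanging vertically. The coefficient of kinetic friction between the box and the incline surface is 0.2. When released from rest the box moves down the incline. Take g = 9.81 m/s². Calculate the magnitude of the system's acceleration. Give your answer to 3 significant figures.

0.541 m/s²

For the box on the incline: the weight component along the slope is m₁g sin 24° = 15 × 9.81 × 0.4067 = 59.846 N and the normal force is N = m₁g cos 24° = 134.428 N.
Kinetic friction opposes the box's motion down the incline: f = μN = 0.2 × 134.428 = 26.886 N acting up the slope.
Newton's second law for the box (down-slope positive): 59.846 − 26.886 − T = 15 a. For the hanging counterweight (upward positive): T − 2.4 × 9.81 = 2.4 a.
Adding the two equations eliminates T: 9.416 = 17.4 a, so a = 0.5411 m/s².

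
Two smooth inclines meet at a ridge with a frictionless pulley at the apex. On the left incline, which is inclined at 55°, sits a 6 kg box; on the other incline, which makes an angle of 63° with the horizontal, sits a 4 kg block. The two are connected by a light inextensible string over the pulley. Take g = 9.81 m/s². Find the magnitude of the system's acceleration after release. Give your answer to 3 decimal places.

Resolve each weight along its own incline: the 6 kg mass has component 6 × 9.81 × sin 55° = 48.215 N down its slope, and the 4 kg mass has 4 × 9.81 × sin 63° = 34.963 N down its slope.
The 6 kg side's 48.215 N exceeds the other side's 34.963 N, so that mass slides down and the 4 kg mass slides up. Taking that direction as positive, Newton's second law for the whole system gives 48.215 − 34.963 = (6 + 4) a, so a = 13.252 / 10 = 1.3252 m/s².

1.325 m/s²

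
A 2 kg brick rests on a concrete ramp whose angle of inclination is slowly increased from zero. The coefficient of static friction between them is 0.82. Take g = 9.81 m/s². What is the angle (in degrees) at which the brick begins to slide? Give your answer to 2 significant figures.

At the threshold of sliding, static friction is at its maximum μ_s N and exactly balances the weight component along the incline: mg sin θ = μ_s mg cos θ.
Hence tan θ = μ_s = 0.82, so θ = arctan(0.82) = 39.3518°.

39°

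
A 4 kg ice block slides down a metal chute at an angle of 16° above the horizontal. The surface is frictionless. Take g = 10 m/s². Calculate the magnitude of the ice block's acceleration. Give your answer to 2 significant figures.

Resolving the weight along the incline: the component pulling the ice block down the slope is mg sin 16° = 4 × 10 × 0.2756 = 11.024 N, and the normal force is N = mg cos 16° = 4 × 10 × 0.9613 = 38.452 N.
With no friction the net force along the incline is 11.024 N, so a = g sin 16° = 11.024 / 4 = 2.7560 m/s².

2.8 m/s²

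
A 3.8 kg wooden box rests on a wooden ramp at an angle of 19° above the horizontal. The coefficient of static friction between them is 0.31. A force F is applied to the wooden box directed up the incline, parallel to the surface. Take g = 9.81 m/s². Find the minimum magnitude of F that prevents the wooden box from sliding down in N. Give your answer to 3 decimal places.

The normal force is N = mg cos 19° = 35.247 N. With F at its minimum the wooden box is on the verge of sliding down, so static friction is at its maximum μ_s N = 0.31 × 35.247 = 10.927 N and acts up the slope.
Equilibrium along the incline: F + μ_s N = mg sin 19°, so F = 12.137 − 10.927 = 1.210 N.

1.210 N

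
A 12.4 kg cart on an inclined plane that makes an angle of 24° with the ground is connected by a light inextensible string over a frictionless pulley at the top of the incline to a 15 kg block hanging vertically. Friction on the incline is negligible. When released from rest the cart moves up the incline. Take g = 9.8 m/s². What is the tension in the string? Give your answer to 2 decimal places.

93.58 N

For the cart on the incline: the weight component along the slope is m₁g sin 24° = 12.4 × 9.8 × 0.4067 = 49.422 N and the normal force is N = m₁g cos 24° = 111.014 N.
Newton's second law for the cart (up-slope positive): T − 49.422 = 12.4 a. For the hanging block (downward positive): 15 × 9.8 − T = 15 a.
Adding the two equations eliminates T: 97.578 = 27.4 a, so a = 3.5612 m/s².
Then from the hanging block's equation, T = 15 × (9.8 − 3.5612) = 93.582 N.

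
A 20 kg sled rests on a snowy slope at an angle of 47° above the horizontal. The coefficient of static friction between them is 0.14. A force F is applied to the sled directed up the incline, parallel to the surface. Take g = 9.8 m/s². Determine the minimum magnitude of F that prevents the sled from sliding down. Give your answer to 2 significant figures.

The normal force is N = mg cos 47° = 133.672 N. With F at its minimum the sled is on the verge of sliding down, so static friction is at its maximum μ_s N = 0.14 × 133.672 = 18.714 N and acts up the slope.
Equilibrium along the incline: F + μ_s N = mg sin 47°, so F = 143.345 − 18.714 = 124.631 N.

120 N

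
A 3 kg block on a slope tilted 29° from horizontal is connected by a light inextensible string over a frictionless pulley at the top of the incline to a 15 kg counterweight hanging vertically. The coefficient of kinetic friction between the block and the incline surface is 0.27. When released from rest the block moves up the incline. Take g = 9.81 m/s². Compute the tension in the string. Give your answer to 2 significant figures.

For the block on the incline: the weight component along the slope is m₁g sin 29° = 3 × 9.81 × 0.4848 = 14.268 N and the normal force is N = m₁g cos 29° = 25.740 N.
Kinetic friction opposes the block's motion up the incline: f = μN = 0.27 × 25.740 = 6.950 N acting down the slope.
Newton's second law for the block (up-slope positive): T − 14.268 − 6.950 = 3 a. For the hanging counterweight (downward positive): 15 × 9.81 − T = 15 a.
Adding the two equations eliminates T: 125.932 = 18 a, so a = 6.9962 m/s².
Then from the hanging counterweight's equation, T = 15 × (9.81 − 6.9962) = 42.207 N.

42 N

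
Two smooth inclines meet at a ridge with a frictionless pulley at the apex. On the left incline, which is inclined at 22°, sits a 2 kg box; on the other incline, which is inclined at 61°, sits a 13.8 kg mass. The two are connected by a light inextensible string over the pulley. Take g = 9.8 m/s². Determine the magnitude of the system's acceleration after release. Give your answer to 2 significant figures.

7.0 m/s²

Resolve each weight along its own incline: the 2 kg mass has component 2 × 9.8 × sin 22° = 7.342 N down its slope, and the 13.8 kg mass has 13.8 × 9.8 × sin 61° = 118.284 N down its slope.
The 13.8 kg side's 118.284 N exceeds the other side's 7.342 N, so that mass slides down and the 2 kg mass slides up. Taking that direction as positive, Newton's second law for the whole system gives 118.284 − 7.342 = (2 + 13.8) a, so a = 110.942 / 15.8 = 7.0216 m/s².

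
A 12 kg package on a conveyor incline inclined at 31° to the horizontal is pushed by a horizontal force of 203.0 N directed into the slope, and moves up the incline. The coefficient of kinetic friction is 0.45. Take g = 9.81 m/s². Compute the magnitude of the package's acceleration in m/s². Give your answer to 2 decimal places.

The horizontal push has components F cos 31° = 203.0 × 0.8572 = 174.012 N up the incline and F sin 31° = 203.0 × 0.5150 = 104.545 N pressing into the surface.
The normal force is therefore N = mg cos 31° + F sin 31° = 100.910 + 104.545 = 205.455 N, and kinetic friction down the slope is μN = 0.45 × 205.455 = 92.455 N.
Along the incline: F cos 31° − mg sin 31° − μN = ma, so 174.012 − 60.626 − 92.455 = 12 a, giving a = 1.7442 m/s².

1.74 m/s²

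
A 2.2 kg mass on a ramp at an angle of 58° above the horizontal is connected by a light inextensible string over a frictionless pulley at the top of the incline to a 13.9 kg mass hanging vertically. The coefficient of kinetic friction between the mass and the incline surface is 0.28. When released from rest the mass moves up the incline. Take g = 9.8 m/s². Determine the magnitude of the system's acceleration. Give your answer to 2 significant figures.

7.1 m/s²

For the mass on the incline: the weight component along the slope is m₁g sin 58° = 2.2 × 9.8 × 0.8480 = 18.283 N and the normal force is N = m₁g cos 58° = 11.425 N.
Kinetic friction opposes the mass's motion up the incline: f = μN = 0.28 × 11.425 = 3.199 N acting down the slope.
Newton's second law for the mass (up-slope positive): T − 18.283 − 3.199 = 2.2 a. For the hanging mass (downward positive): 13.9 × 9.8 − T = 13.9 a.
Adding the two equations eliminates T: 114.738 = 16.1 a, so a = 7.1266 m/s².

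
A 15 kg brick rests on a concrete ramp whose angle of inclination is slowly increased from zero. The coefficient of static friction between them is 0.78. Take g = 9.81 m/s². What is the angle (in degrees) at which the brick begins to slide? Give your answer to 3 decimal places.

37.954°

At the threshold of sliding, static friction is at its maximum μ_s N and exactly balances the weight component along the incline: mg sin θ = μ_s mg cos θ.
Hence tan θ = μ_s = 0.78, so θ = arctan(0.78) = 37.9542°.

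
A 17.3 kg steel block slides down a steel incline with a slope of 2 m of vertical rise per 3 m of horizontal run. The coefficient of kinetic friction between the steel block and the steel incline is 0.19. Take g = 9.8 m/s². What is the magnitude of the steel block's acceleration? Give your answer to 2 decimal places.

Resolving the weight along the incline: the component pulling the steel block down the slope is mg sin 33.69° = 17.3 × 9.8 × 0.5547 = 94.044 N, and the normal force is N = mg cos 33.69° = 17.3 × 9.8 × 0.8321 = 141.074 N.
Kinetic friction acts up the slope with magnitude f = μN = 0.19 × 141.074 = 26.804 N.
Net force along the incline is 94.044 − 26.804 = 67.240 N, so a = 67.240 / 17.3 = 3.8867 m/s².

3.89 m/s²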